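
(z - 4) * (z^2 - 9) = z^3 - 4*z^2 - 9*z + 36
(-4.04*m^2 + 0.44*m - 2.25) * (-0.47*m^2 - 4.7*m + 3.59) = 1.8988*m^4 + 18.7812*m^3 - 15.5141*m^2 + 12.1546*m - 8.0775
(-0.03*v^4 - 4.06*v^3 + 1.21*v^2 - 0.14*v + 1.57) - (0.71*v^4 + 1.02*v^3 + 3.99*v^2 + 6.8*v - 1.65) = -0.74*v^4 - 5.08*v^3 - 2.78*v^2 - 6.94*v + 3.22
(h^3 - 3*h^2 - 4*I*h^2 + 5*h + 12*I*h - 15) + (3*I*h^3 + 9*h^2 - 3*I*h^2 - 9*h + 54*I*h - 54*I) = h^3 + 3*I*h^3 + 6*h^2 - 7*I*h^2 - 4*h + 66*I*h - 15 - 54*I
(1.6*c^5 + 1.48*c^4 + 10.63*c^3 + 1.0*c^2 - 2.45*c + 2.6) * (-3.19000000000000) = -5.104*c^5 - 4.7212*c^4 - 33.9097*c^3 - 3.19*c^2 + 7.8155*c - 8.294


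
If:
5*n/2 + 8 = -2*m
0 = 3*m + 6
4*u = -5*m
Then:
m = -2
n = -8/5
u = 5/2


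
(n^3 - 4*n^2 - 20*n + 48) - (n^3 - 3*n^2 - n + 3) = -n^2 - 19*n + 45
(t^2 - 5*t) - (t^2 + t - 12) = 12 - 6*t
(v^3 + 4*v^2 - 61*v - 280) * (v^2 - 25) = v^5 + 4*v^4 - 86*v^3 - 380*v^2 + 1525*v + 7000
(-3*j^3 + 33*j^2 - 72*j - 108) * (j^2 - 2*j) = -3*j^5 + 39*j^4 - 138*j^3 + 36*j^2 + 216*j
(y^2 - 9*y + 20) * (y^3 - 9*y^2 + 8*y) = y^5 - 18*y^4 + 109*y^3 - 252*y^2 + 160*y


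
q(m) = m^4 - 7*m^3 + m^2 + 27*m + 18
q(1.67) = 41.05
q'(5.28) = 40.91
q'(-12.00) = -9933.00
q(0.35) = 27.29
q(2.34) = 26.95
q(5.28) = -64.74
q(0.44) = 29.51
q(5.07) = -70.93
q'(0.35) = 25.30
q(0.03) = 18.81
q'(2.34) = -32.06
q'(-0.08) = 26.70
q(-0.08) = 15.85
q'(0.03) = 27.04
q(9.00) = 1800.00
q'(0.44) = 24.16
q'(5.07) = 18.63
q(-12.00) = 32670.00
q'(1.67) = -9.60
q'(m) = 4*m^3 - 21*m^2 + 2*m + 27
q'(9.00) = 1260.00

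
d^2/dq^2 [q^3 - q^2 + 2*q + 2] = 6*q - 2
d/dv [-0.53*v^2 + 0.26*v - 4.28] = 0.26 - 1.06*v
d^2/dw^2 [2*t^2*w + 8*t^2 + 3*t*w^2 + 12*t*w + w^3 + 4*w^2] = 6*t + 6*w + 8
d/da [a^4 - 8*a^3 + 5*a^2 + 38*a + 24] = 4*a^3 - 24*a^2 + 10*a + 38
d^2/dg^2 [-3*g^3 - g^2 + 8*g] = -18*g - 2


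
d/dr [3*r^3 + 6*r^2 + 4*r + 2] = 9*r^2 + 12*r + 4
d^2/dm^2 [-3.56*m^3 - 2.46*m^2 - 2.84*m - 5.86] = -21.36*m - 4.92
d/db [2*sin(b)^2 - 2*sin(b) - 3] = 2*sin(2*b) - 2*cos(b)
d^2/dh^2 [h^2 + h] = 2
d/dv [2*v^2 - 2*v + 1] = 4*v - 2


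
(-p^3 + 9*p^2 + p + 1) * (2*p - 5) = -2*p^4 + 23*p^3 - 43*p^2 - 3*p - 5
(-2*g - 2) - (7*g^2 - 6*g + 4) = -7*g^2 + 4*g - 6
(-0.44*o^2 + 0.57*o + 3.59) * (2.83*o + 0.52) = -1.2452*o^3 + 1.3843*o^2 + 10.4561*o + 1.8668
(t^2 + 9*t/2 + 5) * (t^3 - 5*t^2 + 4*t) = t^5 - t^4/2 - 27*t^3/2 - 7*t^2 + 20*t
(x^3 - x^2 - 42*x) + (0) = x^3 - x^2 - 42*x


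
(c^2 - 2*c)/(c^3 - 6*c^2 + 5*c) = (c - 2)/(c^2 - 6*c + 5)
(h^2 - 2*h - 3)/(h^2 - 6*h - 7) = (h - 3)/(h - 7)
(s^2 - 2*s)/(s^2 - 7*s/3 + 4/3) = 3*s*(s - 2)/(3*s^2 - 7*s + 4)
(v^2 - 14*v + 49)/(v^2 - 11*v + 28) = (v - 7)/(v - 4)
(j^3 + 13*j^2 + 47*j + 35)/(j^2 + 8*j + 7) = j + 5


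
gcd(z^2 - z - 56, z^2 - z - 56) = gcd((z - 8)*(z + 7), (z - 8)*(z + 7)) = z^2 - z - 56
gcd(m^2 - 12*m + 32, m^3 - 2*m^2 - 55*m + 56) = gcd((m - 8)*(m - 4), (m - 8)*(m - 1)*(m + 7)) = m - 8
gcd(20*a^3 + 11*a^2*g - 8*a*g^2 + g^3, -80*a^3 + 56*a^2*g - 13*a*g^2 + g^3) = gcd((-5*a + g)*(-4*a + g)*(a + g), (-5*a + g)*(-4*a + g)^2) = 20*a^2 - 9*a*g + g^2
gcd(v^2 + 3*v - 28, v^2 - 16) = v - 4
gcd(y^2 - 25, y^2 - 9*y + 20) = y - 5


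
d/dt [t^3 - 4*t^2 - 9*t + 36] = 3*t^2 - 8*t - 9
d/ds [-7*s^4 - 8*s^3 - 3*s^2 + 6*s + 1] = -28*s^3 - 24*s^2 - 6*s + 6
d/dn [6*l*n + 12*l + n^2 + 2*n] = 6*l + 2*n + 2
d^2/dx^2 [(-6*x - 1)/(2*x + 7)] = 160/(2*x + 7)^3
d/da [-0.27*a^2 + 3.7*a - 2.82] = 3.7 - 0.54*a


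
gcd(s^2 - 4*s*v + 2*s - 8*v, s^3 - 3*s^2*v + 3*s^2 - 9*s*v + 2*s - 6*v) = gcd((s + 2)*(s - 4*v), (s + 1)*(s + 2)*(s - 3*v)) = s + 2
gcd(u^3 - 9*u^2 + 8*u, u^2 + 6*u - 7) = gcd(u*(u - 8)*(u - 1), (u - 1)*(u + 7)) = u - 1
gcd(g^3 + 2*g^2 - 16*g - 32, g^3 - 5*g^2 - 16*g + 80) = g^2 - 16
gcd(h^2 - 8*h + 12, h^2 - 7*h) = 1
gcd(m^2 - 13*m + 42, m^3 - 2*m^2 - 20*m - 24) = m - 6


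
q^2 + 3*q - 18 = (q - 3)*(q + 6)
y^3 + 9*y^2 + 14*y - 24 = (y - 1)*(y + 4)*(y + 6)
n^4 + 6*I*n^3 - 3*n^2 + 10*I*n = n*(n - I)*(n + 2*I)*(n + 5*I)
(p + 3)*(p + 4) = p^2 + 7*p + 12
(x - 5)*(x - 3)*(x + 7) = x^3 - x^2 - 41*x + 105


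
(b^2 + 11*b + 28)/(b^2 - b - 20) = (b + 7)/(b - 5)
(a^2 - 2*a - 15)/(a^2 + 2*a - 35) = (a + 3)/(a + 7)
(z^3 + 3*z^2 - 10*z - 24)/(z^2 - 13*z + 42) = (z^3 + 3*z^2 - 10*z - 24)/(z^2 - 13*z + 42)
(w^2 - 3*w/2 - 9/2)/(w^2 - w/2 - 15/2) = (2*w + 3)/(2*w + 5)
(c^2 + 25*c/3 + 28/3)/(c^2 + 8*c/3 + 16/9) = 3*(c + 7)/(3*c + 4)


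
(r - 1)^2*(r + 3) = r^3 + r^2 - 5*r + 3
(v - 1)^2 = v^2 - 2*v + 1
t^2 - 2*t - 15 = (t - 5)*(t + 3)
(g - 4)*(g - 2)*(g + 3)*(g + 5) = g^4 + 2*g^3 - 25*g^2 - 26*g + 120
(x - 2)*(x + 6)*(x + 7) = x^3 + 11*x^2 + 16*x - 84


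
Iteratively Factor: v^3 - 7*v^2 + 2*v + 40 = (v - 4)*(v^2 - 3*v - 10) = (v - 5)*(v - 4)*(v + 2)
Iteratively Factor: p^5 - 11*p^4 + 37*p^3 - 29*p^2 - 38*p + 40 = (p - 5)*(p^4 - 6*p^3 + 7*p^2 + 6*p - 8) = (p - 5)*(p - 2)*(p^3 - 4*p^2 - p + 4) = (p - 5)*(p - 2)*(p - 1)*(p^2 - 3*p - 4) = (p - 5)*(p - 2)*(p - 1)*(p + 1)*(p - 4)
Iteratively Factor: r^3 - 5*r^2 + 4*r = (r - 4)*(r^2 - r) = (r - 4)*(r - 1)*(r)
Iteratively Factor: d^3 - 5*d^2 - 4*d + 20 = (d + 2)*(d^2 - 7*d + 10) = (d - 2)*(d + 2)*(d - 5)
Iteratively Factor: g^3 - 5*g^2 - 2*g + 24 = (g + 2)*(g^2 - 7*g + 12) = (g - 3)*(g + 2)*(g - 4)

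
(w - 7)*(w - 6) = w^2 - 13*w + 42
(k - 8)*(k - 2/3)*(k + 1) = k^3 - 23*k^2/3 - 10*k/3 + 16/3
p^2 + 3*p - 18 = (p - 3)*(p + 6)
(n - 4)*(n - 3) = n^2 - 7*n + 12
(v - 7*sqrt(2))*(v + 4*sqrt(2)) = v^2 - 3*sqrt(2)*v - 56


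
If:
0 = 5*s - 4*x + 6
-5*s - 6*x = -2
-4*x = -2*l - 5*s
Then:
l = 3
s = -14/25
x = 4/5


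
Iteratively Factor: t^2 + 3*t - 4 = (t - 1)*(t + 4)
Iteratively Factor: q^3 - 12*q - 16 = (q + 2)*(q^2 - 2*q - 8) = (q + 2)^2*(q - 4)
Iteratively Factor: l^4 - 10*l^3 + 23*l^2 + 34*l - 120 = (l - 4)*(l^3 - 6*l^2 - l + 30) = (l - 4)*(l + 2)*(l^2 - 8*l + 15) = (l - 4)*(l - 3)*(l + 2)*(l - 5)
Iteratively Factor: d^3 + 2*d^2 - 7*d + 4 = (d - 1)*(d^2 + 3*d - 4) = (d - 1)^2*(d + 4)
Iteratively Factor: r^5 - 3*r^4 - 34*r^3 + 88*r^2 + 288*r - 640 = (r - 4)*(r^4 + r^3 - 30*r^2 - 32*r + 160) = (r - 4)*(r - 2)*(r^3 + 3*r^2 - 24*r - 80) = (r - 4)*(r - 2)*(r + 4)*(r^2 - r - 20) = (r - 5)*(r - 4)*(r - 2)*(r + 4)*(r + 4)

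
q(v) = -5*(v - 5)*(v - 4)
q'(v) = 45 - 10*v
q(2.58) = -17.18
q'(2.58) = 19.20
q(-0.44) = -120.77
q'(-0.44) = 49.40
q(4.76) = 0.91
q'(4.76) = -2.60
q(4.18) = 0.74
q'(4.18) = 3.20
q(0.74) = -69.44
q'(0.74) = 37.60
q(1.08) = -57.23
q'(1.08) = 34.20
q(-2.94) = -275.52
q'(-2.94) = 74.40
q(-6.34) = -586.28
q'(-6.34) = 108.40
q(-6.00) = -550.00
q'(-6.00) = 105.00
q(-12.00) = -1360.00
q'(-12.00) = 165.00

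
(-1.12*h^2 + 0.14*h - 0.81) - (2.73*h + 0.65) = -1.12*h^2 - 2.59*h - 1.46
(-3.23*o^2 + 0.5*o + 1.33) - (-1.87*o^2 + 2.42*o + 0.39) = -1.36*o^2 - 1.92*o + 0.94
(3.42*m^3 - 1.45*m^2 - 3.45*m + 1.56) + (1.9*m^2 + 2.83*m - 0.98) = 3.42*m^3 + 0.45*m^2 - 0.62*m + 0.58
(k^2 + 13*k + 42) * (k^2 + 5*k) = k^4 + 18*k^3 + 107*k^2 + 210*k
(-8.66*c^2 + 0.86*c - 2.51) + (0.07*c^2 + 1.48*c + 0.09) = -8.59*c^2 + 2.34*c - 2.42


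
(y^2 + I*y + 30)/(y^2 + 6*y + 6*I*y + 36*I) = (y - 5*I)/(y + 6)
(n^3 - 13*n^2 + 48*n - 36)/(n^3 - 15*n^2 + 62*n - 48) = (n - 6)/(n - 8)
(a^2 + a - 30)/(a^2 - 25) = (a + 6)/(a + 5)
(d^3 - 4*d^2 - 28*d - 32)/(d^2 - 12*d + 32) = (d^2 + 4*d + 4)/(d - 4)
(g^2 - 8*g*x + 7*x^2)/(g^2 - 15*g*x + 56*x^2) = (-g + x)/(-g + 8*x)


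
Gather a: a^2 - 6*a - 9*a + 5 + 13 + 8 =a^2 - 15*a + 26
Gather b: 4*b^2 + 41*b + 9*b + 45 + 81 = 4*b^2 + 50*b + 126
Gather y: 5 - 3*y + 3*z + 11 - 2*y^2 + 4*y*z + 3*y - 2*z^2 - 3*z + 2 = -2*y^2 + 4*y*z - 2*z^2 + 18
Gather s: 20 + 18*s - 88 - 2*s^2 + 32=-2*s^2 + 18*s - 36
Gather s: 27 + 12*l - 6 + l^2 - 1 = l^2 + 12*l + 20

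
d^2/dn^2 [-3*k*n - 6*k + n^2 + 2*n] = 2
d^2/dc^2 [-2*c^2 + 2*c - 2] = -4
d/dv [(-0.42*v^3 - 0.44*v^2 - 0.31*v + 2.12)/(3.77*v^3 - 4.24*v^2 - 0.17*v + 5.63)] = (3.4396*v^4 + 2.4802*v^3 - 32.3106*v^2 + 13.0232*v - 1.3849)/(14.2129*v^6 - 31.9696*v^5 + 16.6958*v^4 + 43.8918*v^3 - 47.7135*v^2 - 1.9142*v + 31.6969)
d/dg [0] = 0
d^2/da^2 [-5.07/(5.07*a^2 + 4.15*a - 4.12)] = (260.647686*a^2 + 213.35067*a - 5.07*(10.14*a + 4.15)*(20.28*a + 8.3) - 211.808376)/(5.07*a^2 + 4.15*a - 4.12)^3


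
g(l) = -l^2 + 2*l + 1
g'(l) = 2 - 2*l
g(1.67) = 1.55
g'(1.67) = -1.34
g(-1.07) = -2.28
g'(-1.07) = 4.14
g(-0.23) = 0.49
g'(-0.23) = 2.46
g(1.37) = 1.86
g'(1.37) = -0.74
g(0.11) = 1.21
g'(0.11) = 1.78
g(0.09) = 1.17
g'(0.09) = 1.82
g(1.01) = 2.00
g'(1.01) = -0.02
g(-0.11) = 0.77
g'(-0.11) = 2.22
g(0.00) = 1.00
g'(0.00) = 2.00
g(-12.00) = -167.00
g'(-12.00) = 26.00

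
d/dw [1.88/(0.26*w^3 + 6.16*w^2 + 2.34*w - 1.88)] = (-1.4664*w^2 - 23.1616*w - 4.3992)/(0.26*w^3 + 6.16*w^2 + 2.34*w - 1.88)^2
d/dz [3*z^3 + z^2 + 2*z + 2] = 9*z^2 + 2*z + 2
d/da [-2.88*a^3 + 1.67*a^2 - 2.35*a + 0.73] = -8.64*a^2 + 3.34*a - 2.35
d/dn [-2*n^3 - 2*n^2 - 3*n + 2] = -6*n^2 - 4*n - 3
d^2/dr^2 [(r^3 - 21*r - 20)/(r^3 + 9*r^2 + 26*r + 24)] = 2*(-9*r^3 - 33*r^2 - 3*r + 61)/(r^6 + 15*r^5 + 93*r^4 + 305*r^3 + 558*r^2 + 540*r + 216)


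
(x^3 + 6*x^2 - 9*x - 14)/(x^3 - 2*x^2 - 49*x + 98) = (x + 1)/(x - 7)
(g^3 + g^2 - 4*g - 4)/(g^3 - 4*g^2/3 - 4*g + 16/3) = 3*(g + 1)/(3*g - 4)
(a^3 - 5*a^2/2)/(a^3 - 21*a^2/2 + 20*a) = a/(a - 8)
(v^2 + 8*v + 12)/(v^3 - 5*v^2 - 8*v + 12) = (v + 6)/(v^2 - 7*v + 6)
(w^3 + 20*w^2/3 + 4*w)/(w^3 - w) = (w^2 + 20*w/3 + 4)/(w^2 - 1)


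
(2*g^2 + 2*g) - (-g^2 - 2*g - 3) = 3*g^2 + 4*g + 3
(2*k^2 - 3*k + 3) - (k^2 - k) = k^2 - 2*k + 3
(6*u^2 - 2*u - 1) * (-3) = -18*u^2 + 6*u + 3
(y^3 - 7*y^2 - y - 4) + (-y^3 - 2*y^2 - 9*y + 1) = -9*y^2 - 10*y - 3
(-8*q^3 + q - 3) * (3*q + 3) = -24*q^4 - 24*q^3 + 3*q^2 - 6*q - 9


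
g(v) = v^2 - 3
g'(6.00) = 12.00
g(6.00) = 33.00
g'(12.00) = 24.00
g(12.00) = 141.00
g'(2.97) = 5.94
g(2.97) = 5.82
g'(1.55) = 3.10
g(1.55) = -0.60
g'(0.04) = 0.08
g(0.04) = -3.00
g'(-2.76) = -5.52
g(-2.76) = 4.62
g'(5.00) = 10.00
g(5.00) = 22.00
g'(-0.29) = -0.58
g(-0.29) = -2.92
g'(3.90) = 7.80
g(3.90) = 12.21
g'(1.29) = 2.58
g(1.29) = -1.34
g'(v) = 2*v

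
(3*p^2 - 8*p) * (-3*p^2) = -9*p^4 + 24*p^3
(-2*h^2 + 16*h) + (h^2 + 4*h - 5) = -h^2 + 20*h - 5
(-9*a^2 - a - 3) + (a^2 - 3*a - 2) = -8*a^2 - 4*a - 5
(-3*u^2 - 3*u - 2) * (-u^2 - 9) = 3*u^4 + 3*u^3 + 29*u^2 + 27*u + 18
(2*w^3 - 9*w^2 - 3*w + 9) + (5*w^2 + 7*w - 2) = 2*w^3 - 4*w^2 + 4*w + 7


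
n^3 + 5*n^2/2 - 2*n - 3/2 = (n - 1)*(n + 1/2)*(n + 3)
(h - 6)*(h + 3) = h^2 - 3*h - 18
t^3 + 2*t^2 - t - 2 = (t - 1)*(t + 1)*(t + 2)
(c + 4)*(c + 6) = c^2 + 10*c + 24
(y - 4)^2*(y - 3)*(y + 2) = y^4 - 9*y^3 + 18*y^2 + 32*y - 96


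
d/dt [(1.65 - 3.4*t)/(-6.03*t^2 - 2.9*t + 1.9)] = (-20.502*t^2 + 19.899*t - 1.675)/(36.3609*t^4 + 34.974*t^3 - 14.504*t^2 - 11.02*t + 3.61)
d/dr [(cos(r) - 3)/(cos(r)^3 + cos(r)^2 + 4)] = (-9*cos(r)/2 - 4*cos(2*r) + cos(3*r)/2 - 8)*sin(r)/(cos(r)^3 + cos(r)^2 + 4)^2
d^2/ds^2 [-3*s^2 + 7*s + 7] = -6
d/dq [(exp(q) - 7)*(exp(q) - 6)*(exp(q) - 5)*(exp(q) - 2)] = (4*exp(3*q) - 60*exp(2*q) + 286*exp(q) - 424)*exp(q)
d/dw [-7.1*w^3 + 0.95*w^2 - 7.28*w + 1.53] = -21.3*w^2 + 1.9*w - 7.28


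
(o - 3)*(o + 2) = o^2 - o - 6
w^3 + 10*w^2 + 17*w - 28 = (w - 1)*(w + 4)*(w + 7)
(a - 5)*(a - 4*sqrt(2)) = a^2 - 4*sqrt(2)*a - 5*a + 20*sqrt(2)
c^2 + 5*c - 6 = (c - 1)*(c + 6)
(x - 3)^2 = x^2 - 6*x + 9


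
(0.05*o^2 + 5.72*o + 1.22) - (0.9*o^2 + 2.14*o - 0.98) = -0.85*o^2 + 3.58*o + 2.2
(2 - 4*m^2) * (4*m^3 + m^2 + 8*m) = -16*m^5 - 4*m^4 - 24*m^3 + 2*m^2 + 16*m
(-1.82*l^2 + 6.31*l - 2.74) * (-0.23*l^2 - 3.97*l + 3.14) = 0.4186*l^4 + 5.7741*l^3 - 30.1353*l^2 + 30.6912*l - 8.6036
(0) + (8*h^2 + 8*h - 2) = 8*h^2 + 8*h - 2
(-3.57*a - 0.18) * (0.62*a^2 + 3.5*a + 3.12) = -2.2134*a^3 - 12.6066*a^2 - 11.7684*a - 0.5616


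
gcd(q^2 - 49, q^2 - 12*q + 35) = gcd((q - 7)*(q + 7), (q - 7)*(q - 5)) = q - 7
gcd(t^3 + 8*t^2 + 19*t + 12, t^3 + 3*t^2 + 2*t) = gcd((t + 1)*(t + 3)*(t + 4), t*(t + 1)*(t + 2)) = t + 1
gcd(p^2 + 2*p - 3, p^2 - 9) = p + 3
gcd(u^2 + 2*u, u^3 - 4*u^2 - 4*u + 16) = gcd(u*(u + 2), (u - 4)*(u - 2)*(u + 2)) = u + 2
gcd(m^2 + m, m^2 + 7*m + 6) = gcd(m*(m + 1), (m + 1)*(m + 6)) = m + 1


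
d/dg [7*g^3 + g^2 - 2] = g*(21*g + 2)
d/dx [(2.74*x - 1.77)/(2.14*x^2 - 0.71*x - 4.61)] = (-5.8636*x^2 + 7.5756*x - 13.8881)/(4.5796*x^4 - 3.0388*x^3 - 19.2267*x^2 + 6.5462*x + 21.2521)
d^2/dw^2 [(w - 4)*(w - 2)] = 2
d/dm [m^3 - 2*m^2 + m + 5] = 3*m^2 - 4*m + 1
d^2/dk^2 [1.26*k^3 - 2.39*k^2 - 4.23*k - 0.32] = 7.56*k - 4.78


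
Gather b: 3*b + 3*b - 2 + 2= 6*b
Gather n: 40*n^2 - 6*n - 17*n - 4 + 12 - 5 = 40*n^2 - 23*n + 3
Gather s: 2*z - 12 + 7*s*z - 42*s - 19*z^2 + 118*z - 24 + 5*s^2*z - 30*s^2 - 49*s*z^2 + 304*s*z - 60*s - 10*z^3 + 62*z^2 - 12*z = s^2*(5*z - 30) + s*(-49*z^2 + 311*z - 102) - 10*z^3 + 43*z^2 + 108*z - 36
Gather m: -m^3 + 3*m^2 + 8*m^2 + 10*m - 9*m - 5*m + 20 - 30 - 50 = -m^3 + 11*m^2 - 4*m - 60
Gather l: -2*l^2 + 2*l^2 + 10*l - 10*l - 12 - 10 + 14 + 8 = 0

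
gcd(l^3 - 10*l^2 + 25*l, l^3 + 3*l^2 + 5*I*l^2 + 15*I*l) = l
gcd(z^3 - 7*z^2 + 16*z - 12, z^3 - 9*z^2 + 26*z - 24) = z^2 - 5*z + 6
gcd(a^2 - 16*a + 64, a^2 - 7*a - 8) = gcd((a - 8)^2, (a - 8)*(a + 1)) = a - 8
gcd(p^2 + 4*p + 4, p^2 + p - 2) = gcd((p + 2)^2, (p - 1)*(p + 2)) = p + 2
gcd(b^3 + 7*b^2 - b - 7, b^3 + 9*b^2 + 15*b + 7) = b^2 + 8*b + 7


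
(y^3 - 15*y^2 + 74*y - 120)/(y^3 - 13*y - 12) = (y^2 - 11*y + 30)/(y^2 + 4*y + 3)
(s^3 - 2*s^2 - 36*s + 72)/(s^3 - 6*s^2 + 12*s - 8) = (s^2 - 36)/(s^2 - 4*s + 4)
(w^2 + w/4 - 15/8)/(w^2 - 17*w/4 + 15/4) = (w + 3/2)/(w - 3)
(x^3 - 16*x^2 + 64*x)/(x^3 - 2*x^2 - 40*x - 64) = x*(x - 8)/(x^2 + 6*x + 8)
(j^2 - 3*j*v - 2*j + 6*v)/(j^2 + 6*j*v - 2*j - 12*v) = (j - 3*v)/(j + 6*v)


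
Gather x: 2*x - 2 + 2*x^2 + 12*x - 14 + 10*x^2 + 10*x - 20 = 12*x^2 + 24*x - 36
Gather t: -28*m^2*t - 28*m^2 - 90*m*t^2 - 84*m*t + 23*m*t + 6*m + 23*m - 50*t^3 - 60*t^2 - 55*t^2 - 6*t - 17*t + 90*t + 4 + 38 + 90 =-28*m^2 + 29*m - 50*t^3 + t^2*(-90*m - 115) + t*(-28*m^2 - 61*m + 67) + 132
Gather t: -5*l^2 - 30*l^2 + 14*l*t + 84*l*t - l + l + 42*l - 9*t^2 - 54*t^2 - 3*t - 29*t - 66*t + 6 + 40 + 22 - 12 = -35*l^2 + 42*l - 63*t^2 + t*(98*l - 98) + 56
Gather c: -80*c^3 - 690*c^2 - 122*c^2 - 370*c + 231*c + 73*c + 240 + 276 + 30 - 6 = -80*c^3 - 812*c^2 - 66*c + 540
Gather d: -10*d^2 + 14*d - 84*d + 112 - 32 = -10*d^2 - 70*d + 80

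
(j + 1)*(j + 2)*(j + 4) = j^3 + 7*j^2 + 14*j + 8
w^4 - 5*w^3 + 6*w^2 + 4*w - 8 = (w - 2)^3*(w + 1)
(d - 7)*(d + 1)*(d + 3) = d^3 - 3*d^2 - 25*d - 21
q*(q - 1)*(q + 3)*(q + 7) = q^4 + 9*q^3 + 11*q^2 - 21*q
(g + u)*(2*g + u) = 2*g^2 + 3*g*u + u^2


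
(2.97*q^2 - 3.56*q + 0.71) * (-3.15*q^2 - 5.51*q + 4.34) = -9.3555*q^4 - 5.1507*q^3 + 30.2689*q^2 - 19.3625*q + 3.0814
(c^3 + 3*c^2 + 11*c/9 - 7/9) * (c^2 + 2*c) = c^5 + 5*c^4 + 65*c^3/9 + 5*c^2/3 - 14*c/9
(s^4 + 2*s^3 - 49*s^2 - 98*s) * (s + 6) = s^5 + 8*s^4 - 37*s^3 - 392*s^2 - 588*s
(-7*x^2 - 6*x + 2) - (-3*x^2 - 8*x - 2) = -4*x^2 + 2*x + 4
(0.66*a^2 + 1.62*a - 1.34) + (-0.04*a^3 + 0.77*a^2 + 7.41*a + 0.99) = -0.04*a^3 + 1.43*a^2 + 9.03*a - 0.35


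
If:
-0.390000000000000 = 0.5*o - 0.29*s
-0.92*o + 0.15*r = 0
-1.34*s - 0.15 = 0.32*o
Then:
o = -0.74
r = -4.55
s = 0.07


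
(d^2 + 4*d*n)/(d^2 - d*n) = (d + 4*n)/(d - n)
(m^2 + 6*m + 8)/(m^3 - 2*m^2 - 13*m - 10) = (m + 4)/(m^2 - 4*m - 5)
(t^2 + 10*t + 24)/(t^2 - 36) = (t + 4)/(t - 6)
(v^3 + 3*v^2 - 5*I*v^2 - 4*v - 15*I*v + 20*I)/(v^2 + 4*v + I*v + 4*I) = (v^2 - v*(1 + 5*I) + 5*I)/(v + I)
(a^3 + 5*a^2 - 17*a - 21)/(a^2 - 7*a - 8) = (a^2 + 4*a - 21)/(a - 8)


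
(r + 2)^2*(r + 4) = r^3 + 8*r^2 + 20*r + 16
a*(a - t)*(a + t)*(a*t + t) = a^4*t + a^3*t - a^2*t^3 - a*t^3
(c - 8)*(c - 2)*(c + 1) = c^3 - 9*c^2 + 6*c + 16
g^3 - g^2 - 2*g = g*(g - 2)*(g + 1)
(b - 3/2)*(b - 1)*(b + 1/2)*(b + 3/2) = b^4 - b^3/2 - 11*b^2/4 + 9*b/8 + 9/8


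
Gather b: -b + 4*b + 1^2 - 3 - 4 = 3*b - 6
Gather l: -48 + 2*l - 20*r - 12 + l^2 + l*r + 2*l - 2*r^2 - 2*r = l^2 + l*(r + 4) - 2*r^2 - 22*r - 60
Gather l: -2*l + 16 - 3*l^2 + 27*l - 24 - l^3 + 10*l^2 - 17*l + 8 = -l^3 + 7*l^2 + 8*l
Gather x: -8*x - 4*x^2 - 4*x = -4*x^2 - 12*x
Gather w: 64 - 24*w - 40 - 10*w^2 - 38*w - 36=-10*w^2 - 62*w - 12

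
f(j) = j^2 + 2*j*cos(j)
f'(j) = -2*j*sin(j) + 2*j + 2*cos(j)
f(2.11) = 2.29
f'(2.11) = -0.43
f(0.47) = 1.06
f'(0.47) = 2.30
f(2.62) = 2.32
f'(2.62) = 0.90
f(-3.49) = 18.74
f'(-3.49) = -6.48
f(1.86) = 2.40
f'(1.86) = -0.42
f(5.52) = 38.45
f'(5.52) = 20.12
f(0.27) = 0.59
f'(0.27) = 2.32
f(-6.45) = 28.88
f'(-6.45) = -13.07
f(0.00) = 0.00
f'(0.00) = 2.00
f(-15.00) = 247.79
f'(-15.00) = -51.03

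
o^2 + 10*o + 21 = (o + 3)*(o + 7)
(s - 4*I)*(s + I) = s^2 - 3*I*s + 4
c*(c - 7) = c^2 - 7*c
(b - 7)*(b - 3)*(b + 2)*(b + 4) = b^4 - 4*b^3 - 31*b^2 + 46*b + 168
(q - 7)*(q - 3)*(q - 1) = q^3 - 11*q^2 + 31*q - 21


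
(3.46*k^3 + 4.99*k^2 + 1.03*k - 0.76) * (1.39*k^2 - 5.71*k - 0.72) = 4.8094*k^5 - 12.8205*k^4 - 29.5524*k^3 - 10.5305*k^2 + 3.598*k + 0.5472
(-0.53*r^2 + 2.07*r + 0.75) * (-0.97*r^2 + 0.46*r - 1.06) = 0.5141*r^4 - 2.2517*r^3 + 0.7865*r^2 - 1.8492*r - 0.795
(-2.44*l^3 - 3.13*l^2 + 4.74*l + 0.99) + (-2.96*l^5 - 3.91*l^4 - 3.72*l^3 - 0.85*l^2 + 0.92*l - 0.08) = -2.96*l^5 - 3.91*l^4 - 6.16*l^3 - 3.98*l^2 + 5.66*l + 0.91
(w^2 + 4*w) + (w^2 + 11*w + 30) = 2*w^2 + 15*w + 30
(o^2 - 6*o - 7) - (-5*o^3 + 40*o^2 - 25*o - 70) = 5*o^3 - 39*o^2 + 19*o + 63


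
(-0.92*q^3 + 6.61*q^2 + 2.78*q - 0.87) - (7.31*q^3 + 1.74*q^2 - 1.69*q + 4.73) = -8.23*q^3 + 4.87*q^2 + 4.47*q - 5.6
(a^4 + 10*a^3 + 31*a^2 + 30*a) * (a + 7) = a^5 + 17*a^4 + 101*a^3 + 247*a^2 + 210*a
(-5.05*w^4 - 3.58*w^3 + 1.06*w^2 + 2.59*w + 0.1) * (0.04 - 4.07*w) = 20.5535*w^5 + 14.3686*w^4 - 4.4574*w^3 - 10.4989*w^2 - 0.3034*w + 0.004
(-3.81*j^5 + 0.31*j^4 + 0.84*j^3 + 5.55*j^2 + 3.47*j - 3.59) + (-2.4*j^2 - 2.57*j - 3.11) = -3.81*j^5 + 0.31*j^4 + 0.84*j^3 + 3.15*j^2 + 0.9*j - 6.7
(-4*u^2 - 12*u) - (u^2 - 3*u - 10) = -5*u^2 - 9*u + 10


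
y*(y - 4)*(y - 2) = y^3 - 6*y^2 + 8*y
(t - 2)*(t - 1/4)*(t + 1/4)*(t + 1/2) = t^4 - 3*t^3/2 - 17*t^2/16 + 3*t/32 + 1/16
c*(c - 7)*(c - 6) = c^3 - 13*c^2 + 42*c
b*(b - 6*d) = b^2 - 6*b*d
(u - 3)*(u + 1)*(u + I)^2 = u^4 - 2*u^3 + 2*I*u^3 - 4*u^2 - 4*I*u^2 + 2*u - 6*I*u + 3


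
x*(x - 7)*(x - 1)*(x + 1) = x^4 - 7*x^3 - x^2 + 7*x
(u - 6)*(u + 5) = u^2 - u - 30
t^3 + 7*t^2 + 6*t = t*(t + 1)*(t + 6)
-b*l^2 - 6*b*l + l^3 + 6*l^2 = l*(-b + l)*(l + 6)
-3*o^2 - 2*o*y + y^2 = (-3*o + y)*(o + y)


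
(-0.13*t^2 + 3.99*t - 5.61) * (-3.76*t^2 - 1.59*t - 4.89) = 0.4888*t^4 - 14.7957*t^3 + 15.3852*t^2 - 10.5912*t + 27.4329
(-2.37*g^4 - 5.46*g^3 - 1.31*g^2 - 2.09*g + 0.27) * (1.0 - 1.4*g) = 3.318*g^5 + 5.274*g^4 - 3.626*g^3 + 1.616*g^2 - 2.468*g + 0.27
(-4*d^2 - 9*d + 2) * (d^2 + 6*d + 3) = -4*d^4 - 33*d^3 - 64*d^2 - 15*d + 6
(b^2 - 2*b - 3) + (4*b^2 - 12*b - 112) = 5*b^2 - 14*b - 115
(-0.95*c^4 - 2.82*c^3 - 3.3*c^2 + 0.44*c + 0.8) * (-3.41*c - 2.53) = 3.2395*c^5 + 12.0197*c^4 + 18.3876*c^3 + 6.8486*c^2 - 3.8412*c - 2.024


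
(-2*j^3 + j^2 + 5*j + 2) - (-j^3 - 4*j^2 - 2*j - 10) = -j^3 + 5*j^2 + 7*j + 12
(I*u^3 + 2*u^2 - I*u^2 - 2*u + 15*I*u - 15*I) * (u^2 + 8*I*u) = I*u^5 - 6*u^4 - I*u^4 + 6*u^3 + 31*I*u^3 - 120*u^2 - 31*I*u^2 + 120*u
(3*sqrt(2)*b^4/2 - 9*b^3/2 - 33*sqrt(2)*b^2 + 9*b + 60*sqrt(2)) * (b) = 3*sqrt(2)*b^5/2 - 9*b^4/2 - 33*sqrt(2)*b^3 + 9*b^2 + 60*sqrt(2)*b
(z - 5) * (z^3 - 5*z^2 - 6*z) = z^4 - 10*z^3 + 19*z^2 + 30*z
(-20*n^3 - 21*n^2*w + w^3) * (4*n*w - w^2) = -80*n^4*w - 64*n^3*w^2 + 21*n^2*w^3 + 4*n*w^4 - w^5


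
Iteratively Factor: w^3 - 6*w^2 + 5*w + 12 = (w + 1)*(w^2 - 7*w + 12) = (w - 4)*(w + 1)*(w - 3)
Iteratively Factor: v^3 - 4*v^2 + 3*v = (v - 1)*(v^2 - 3*v) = v*(v - 1)*(v - 3)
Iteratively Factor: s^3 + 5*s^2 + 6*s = (s)*(s^2 + 5*s + 6) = s*(s + 2)*(s + 3)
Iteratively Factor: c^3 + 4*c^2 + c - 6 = (c - 1)*(c^2 + 5*c + 6) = (c - 1)*(c + 2)*(c + 3)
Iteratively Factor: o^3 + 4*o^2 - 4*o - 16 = (o + 4)*(o^2 - 4) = (o - 2)*(o + 4)*(o + 2)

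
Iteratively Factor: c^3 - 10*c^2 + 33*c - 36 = (c - 4)*(c^2 - 6*c + 9) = (c - 4)*(c - 3)*(c - 3)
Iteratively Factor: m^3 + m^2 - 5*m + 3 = (m + 3)*(m^2 - 2*m + 1) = (m - 1)*(m + 3)*(m - 1)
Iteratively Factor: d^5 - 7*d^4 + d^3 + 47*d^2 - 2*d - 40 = (d - 4)*(d^4 - 3*d^3 - 11*d^2 + 3*d + 10) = (d - 4)*(d + 1)*(d^3 - 4*d^2 - 7*d + 10) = (d - 4)*(d - 1)*(d + 1)*(d^2 - 3*d - 10) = (d - 5)*(d - 4)*(d - 1)*(d + 1)*(d + 2)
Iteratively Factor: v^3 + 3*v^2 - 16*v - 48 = (v + 4)*(v^2 - v - 12) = (v - 4)*(v + 4)*(v + 3)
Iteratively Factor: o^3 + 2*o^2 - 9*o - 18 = (o + 2)*(o^2 - 9) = (o - 3)*(o + 2)*(o + 3)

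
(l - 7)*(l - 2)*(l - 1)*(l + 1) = l^4 - 9*l^3 + 13*l^2 + 9*l - 14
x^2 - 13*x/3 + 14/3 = (x - 7/3)*(x - 2)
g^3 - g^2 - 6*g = g*(g - 3)*(g + 2)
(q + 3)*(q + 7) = q^2 + 10*q + 21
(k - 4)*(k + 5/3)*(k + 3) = k^3 + 2*k^2/3 - 41*k/3 - 20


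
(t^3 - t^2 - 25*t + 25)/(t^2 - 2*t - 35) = (t^2 - 6*t + 5)/(t - 7)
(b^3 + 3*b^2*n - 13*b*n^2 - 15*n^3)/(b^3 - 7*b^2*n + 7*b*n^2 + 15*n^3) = (b + 5*n)/(b - 5*n)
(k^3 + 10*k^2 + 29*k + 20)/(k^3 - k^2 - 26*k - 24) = (k + 5)/(k - 6)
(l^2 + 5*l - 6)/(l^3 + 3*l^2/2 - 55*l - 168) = 2*(l - 1)/(2*l^2 - 9*l - 56)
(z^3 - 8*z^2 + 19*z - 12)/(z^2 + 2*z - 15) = (z^2 - 5*z + 4)/(z + 5)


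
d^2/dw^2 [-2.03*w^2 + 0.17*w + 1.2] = -4.06000000000000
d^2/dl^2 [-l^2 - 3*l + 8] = -2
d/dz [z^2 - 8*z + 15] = 2*z - 8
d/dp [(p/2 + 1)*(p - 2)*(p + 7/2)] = 3*p^2/2 + 7*p/2 - 2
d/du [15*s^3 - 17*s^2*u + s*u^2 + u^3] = -17*s^2 + 2*s*u + 3*u^2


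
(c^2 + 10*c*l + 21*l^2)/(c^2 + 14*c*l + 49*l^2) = (c + 3*l)/(c + 7*l)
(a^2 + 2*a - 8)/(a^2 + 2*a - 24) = (a^2 + 2*a - 8)/(a^2 + 2*a - 24)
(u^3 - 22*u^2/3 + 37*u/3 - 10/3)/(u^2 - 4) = (3*u^2 - 16*u + 5)/(3*(u + 2))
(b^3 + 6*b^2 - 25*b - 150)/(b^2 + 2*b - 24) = (b^2 - 25)/(b - 4)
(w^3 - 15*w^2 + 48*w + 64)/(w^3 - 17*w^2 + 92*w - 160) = (w^2 - 7*w - 8)/(w^2 - 9*w + 20)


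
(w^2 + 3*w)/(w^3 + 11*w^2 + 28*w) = (w + 3)/(w^2 + 11*w + 28)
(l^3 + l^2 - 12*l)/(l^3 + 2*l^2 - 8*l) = (l - 3)/(l - 2)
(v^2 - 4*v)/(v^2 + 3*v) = (v - 4)/(v + 3)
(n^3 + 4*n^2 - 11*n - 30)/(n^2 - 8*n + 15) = (n^2 + 7*n + 10)/(n - 5)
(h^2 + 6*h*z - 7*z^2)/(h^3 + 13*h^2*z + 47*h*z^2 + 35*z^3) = (h - z)/(h^2 + 6*h*z + 5*z^2)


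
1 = 1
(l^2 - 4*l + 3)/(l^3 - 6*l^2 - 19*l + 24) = (l - 3)/(l^2 - 5*l - 24)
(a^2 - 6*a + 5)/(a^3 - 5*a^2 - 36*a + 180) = (a - 1)/(a^2 - 36)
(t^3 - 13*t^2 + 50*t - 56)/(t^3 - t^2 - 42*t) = (t^2 - 6*t + 8)/(t*(t + 6))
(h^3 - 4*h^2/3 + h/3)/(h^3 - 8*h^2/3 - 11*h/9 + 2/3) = 3*h*(h - 1)/(3*h^2 - 7*h - 6)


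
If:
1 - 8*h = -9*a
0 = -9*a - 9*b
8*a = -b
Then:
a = 0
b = 0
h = 1/8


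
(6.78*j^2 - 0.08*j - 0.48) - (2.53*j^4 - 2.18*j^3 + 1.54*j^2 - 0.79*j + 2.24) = -2.53*j^4 + 2.18*j^3 + 5.24*j^2 + 0.71*j - 2.72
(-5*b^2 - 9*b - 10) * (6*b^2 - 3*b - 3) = -30*b^4 - 39*b^3 - 18*b^2 + 57*b + 30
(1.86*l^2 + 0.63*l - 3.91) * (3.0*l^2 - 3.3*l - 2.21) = 5.58*l^4 - 4.248*l^3 - 17.9196*l^2 + 11.5107*l + 8.6411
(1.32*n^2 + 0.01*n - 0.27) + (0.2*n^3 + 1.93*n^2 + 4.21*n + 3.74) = 0.2*n^3 + 3.25*n^2 + 4.22*n + 3.47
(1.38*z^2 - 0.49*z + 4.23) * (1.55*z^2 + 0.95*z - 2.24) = 2.139*z^4 + 0.5515*z^3 + 2.9998*z^2 + 5.1161*z - 9.4752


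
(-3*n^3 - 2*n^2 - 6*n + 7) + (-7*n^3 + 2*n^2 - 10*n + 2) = -10*n^3 - 16*n + 9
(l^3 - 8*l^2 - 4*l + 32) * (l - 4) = l^4 - 12*l^3 + 28*l^2 + 48*l - 128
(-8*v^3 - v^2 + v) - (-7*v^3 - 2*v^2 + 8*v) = -v^3 + v^2 - 7*v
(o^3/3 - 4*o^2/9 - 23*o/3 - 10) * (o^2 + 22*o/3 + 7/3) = o^5/3 + 2*o^4 - 274*o^3/27 - 1816*o^2/27 - 821*o/9 - 70/3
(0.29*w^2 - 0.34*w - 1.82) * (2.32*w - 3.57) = 0.6728*w^3 - 1.8241*w^2 - 3.0086*w + 6.4974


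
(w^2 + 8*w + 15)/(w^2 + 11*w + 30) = (w + 3)/(w + 6)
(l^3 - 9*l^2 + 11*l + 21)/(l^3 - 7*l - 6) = (l - 7)/(l + 2)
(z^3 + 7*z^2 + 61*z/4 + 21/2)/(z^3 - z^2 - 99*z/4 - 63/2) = (z + 2)/(z - 6)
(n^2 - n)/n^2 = (n - 1)/n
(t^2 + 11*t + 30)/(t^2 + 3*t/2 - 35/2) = 2*(t + 6)/(2*t - 7)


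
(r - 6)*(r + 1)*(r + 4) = r^3 - r^2 - 26*r - 24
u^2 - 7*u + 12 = (u - 4)*(u - 3)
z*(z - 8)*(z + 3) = z^3 - 5*z^2 - 24*z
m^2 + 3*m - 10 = (m - 2)*(m + 5)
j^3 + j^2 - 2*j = j*(j - 1)*(j + 2)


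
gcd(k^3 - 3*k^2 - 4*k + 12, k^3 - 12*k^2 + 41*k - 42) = k^2 - 5*k + 6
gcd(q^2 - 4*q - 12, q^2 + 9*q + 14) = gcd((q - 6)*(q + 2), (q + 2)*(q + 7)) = q + 2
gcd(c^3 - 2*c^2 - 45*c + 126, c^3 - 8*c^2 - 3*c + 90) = c - 6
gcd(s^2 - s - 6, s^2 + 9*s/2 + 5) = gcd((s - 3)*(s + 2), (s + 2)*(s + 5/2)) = s + 2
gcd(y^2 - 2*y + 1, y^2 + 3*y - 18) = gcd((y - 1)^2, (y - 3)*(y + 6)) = 1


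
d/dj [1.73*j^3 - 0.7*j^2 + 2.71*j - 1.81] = 5.19*j^2 - 1.4*j + 2.71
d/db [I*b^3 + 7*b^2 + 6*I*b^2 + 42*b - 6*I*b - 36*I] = 3*I*b^2 + b*(14 + 12*I) + 42 - 6*I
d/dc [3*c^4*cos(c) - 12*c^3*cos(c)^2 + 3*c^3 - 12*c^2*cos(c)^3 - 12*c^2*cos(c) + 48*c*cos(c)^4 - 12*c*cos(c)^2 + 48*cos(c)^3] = -3*c^4*sin(c) + 12*c^3*sin(2*c) + 12*c^3*cos(c) + 21*c^2*sin(c) + 9*c^2*sin(3*c) - 18*c^2*cos(2*c) - 9*c^2 - 36*c*sin(2*c) - 24*c*sin(4*c) - 42*c*cos(c) - 6*c*cos(3*c) - 36*sin(c) - 36*sin(3*c) + 12*cos(2*c)^2 + 18*cos(2*c) + 6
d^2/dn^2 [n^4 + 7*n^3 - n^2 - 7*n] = 12*n^2 + 42*n - 2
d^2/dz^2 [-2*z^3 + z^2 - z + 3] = 2 - 12*z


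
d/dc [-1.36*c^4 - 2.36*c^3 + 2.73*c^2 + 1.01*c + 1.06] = -5.44*c^3 - 7.08*c^2 + 5.46*c + 1.01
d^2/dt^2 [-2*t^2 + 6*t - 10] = -4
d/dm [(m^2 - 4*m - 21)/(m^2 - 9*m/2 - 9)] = 2*(-m^2 + 48*m - 117)/(4*m^4 - 36*m^3 + 9*m^2 + 324*m + 324)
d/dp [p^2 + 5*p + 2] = 2*p + 5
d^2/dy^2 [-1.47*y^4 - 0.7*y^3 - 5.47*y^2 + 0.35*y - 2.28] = -17.64*y^2 - 4.2*y - 10.94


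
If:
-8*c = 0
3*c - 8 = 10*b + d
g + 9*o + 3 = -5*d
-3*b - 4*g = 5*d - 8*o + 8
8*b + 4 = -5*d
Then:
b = -6/7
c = 0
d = 4/7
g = -425/154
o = -53/154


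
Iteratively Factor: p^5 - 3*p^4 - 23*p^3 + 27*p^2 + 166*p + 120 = (p + 3)*(p^4 - 6*p^3 - 5*p^2 + 42*p + 40) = (p + 1)*(p + 3)*(p^3 - 7*p^2 + 2*p + 40) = (p - 4)*(p + 1)*(p + 3)*(p^2 - 3*p - 10) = (p - 5)*(p - 4)*(p + 1)*(p + 3)*(p + 2)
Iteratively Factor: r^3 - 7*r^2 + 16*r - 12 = (r - 2)*(r^2 - 5*r + 6) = (r - 3)*(r - 2)*(r - 2)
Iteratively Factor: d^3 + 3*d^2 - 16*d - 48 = (d + 3)*(d^2 - 16) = (d + 3)*(d + 4)*(d - 4)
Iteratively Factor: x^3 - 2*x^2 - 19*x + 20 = (x - 1)*(x^2 - x - 20) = (x - 5)*(x - 1)*(x + 4)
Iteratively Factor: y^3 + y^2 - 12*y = (y + 4)*(y^2 - 3*y) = y*(y + 4)*(y - 3)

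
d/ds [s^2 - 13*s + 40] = 2*s - 13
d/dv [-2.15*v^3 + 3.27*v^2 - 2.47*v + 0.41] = -6.45*v^2 + 6.54*v - 2.47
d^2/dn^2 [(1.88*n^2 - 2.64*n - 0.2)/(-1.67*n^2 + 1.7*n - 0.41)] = (4.050752*n^3 + 11.070096*n^2 - 14.252448*n + 3.930224)/(4.657463*n^6 - 14.22339*n^5 + 17.909247*n^4 - 11.89694*n^3 + 4.396881*n^2 - 0.85731*n + 0.068921)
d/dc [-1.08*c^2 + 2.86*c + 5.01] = 2.86 - 2.16*c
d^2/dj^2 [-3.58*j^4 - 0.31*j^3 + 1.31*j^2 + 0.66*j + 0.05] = -42.96*j^2 - 1.86*j + 2.62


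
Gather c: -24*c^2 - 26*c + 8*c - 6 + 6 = -24*c^2 - 18*c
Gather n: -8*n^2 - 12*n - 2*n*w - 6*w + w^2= -8*n^2 + n*(-2*w - 12) + w^2 - 6*w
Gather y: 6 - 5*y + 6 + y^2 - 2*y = y^2 - 7*y + 12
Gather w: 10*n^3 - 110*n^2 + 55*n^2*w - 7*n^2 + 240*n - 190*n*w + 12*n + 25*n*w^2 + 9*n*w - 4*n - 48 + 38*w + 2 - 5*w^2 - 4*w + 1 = 10*n^3 - 117*n^2 + 248*n + w^2*(25*n - 5) + w*(55*n^2 - 181*n + 34) - 45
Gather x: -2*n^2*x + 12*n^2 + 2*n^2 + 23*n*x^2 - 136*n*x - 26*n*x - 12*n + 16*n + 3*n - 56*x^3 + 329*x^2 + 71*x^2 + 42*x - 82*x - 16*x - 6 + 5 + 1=14*n^2 + 7*n - 56*x^3 + x^2*(23*n + 400) + x*(-2*n^2 - 162*n - 56)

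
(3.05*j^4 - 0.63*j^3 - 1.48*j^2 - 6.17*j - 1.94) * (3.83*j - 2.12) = 11.6815*j^5 - 8.8789*j^4 - 4.3328*j^3 - 20.4935*j^2 + 5.6502*j + 4.1128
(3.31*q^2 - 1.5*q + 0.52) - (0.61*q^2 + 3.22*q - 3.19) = 2.7*q^2 - 4.72*q + 3.71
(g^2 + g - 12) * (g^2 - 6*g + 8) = g^4 - 5*g^3 - 10*g^2 + 80*g - 96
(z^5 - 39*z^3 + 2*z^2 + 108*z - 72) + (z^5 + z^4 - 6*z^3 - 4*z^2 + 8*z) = 2*z^5 + z^4 - 45*z^3 - 2*z^2 + 116*z - 72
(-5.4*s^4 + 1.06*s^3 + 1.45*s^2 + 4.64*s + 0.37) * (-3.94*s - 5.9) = 21.276*s^5 + 27.6836*s^4 - 11.967*s^3 - 26.8366*s^2 - 28.8338*s - 2.183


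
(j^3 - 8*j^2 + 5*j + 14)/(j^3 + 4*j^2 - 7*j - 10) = (j - 7)/(j + 5)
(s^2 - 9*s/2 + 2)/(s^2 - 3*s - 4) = (s - 1/2)/(s + 1)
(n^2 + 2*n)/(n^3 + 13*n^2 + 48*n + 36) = n*(n + 2)/(n^3 + 13*n^2 + 48*n + 36)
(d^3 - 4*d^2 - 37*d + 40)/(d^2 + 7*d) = (d^3 - 4*d^2 - 37*d + 40)/(d*(d + 7))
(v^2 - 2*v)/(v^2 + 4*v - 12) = v/(v + 6)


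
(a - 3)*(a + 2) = a^2 - a - 6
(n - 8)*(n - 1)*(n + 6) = n^3 - 3*n^2 - 46*n + 48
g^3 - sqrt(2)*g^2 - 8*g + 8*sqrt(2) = (g - 2*sqrt(2))*(g - sqrt(2))*(g + 2*sqrt(2))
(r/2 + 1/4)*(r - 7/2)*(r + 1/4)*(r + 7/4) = r^4/2 - r^3/2 - 117*r^2/32 - 77*r/32 - 49/128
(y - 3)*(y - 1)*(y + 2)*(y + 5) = y^4 + 3*y^3 - 15*y^2 - 19*y + 30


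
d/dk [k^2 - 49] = 2*k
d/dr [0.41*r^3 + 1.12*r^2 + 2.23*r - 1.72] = 1.23*r^2 + 2.24*r + 2.23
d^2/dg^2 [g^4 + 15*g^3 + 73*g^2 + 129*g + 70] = 12*g^2 + 90*g + 146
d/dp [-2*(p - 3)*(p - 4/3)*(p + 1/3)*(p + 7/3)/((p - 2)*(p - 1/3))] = 4*(-81*p^5 + 351*p^4 - 423*p^3 - 210*p^2 + 618*p - 491)/(9*(9*p^4 - 42*p^3 + 61*p^2 - 28*p + 4))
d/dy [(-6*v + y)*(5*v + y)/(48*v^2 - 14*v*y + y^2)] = -13*v/(64*v^2 - 16*v*y + y^2)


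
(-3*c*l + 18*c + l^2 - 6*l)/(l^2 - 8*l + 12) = (-3*c + l)/(l - 2)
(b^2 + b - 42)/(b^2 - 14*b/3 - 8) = 3*(b + 7)/(3*b + 4)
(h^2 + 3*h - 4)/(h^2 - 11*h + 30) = (h^2 + 3*h - 4)/(h^2 - 11*h + 30)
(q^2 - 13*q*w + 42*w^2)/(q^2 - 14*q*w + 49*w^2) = (q - 6*w)/(q - 7*w)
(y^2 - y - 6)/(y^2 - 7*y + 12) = (y + 2)/(y - 4)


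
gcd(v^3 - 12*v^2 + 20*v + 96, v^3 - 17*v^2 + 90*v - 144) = v^2 - 14*v + 48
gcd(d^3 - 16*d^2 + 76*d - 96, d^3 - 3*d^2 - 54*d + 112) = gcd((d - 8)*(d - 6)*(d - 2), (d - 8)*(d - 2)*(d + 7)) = d^2 - 10*d + 16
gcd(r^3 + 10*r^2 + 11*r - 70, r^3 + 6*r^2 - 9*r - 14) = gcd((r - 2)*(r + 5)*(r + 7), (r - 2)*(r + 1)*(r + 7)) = r^2 + 5*r - 14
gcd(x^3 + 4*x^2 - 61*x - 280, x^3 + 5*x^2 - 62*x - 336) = x^2 - x - 56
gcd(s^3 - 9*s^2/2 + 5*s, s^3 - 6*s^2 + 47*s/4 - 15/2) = s^2 - 9*s/2 + 5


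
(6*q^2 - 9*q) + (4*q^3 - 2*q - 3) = 4*q^3 + 6*q^2 - 11*q - 3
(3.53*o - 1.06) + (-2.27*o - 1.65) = 1.26*o - 2.71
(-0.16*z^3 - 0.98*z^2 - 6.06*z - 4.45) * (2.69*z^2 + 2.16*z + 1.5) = -0.4304*z^5 - 2.9818*z^4 - 18.6582*z^3 - 26.5301*z^2 - 18.702*z - 6.675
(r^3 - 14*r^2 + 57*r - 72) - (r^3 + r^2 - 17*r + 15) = -15*r^2 + 74*r - 87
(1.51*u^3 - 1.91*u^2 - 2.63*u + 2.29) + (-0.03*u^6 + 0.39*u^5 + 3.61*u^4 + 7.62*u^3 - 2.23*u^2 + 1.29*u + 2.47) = -0.03*u^6 + 0.39*u^5 + 3.61*u^4 + 9.13*u^3 - 4.14*u^2 - 1.34*u + 4.76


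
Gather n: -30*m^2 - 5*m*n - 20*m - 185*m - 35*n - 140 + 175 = -30*m^2 - 205*m + n*(-5*m - 35) + 35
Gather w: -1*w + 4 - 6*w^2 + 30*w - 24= -6*w^2 + 29*w - 20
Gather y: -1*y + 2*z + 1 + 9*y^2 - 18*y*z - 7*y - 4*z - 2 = 9*y^2 + y*(-18*z - 8) - 2*z - 1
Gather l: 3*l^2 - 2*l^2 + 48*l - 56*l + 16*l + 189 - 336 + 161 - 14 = l^2 + 8*l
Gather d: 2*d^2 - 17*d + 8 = 2*d^2 - 17*d + 8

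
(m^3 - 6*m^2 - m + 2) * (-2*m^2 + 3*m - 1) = -2*m^5 + 15*m^4 - 17*m^3 - m^2 + 7*m - 2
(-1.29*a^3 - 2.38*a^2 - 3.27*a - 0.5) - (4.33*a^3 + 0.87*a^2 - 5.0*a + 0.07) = -5.62*a^3 - 3.25*a^2 + 1.73*a - 0.57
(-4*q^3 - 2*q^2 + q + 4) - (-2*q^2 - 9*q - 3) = -4*q^3 + 10*q + 7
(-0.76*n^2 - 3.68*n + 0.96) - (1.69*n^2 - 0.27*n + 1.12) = -2.45*n^2 - 3.41*n - 0.16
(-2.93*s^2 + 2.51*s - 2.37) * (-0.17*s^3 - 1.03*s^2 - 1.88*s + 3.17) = 0.4981*s^5 + 2.5912*s^4 + 3.326*s^3 - 11.5658*s^2 + 12.4123*s - 7.5129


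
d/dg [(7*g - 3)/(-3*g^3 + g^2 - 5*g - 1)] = (-21*g^3 + 7*g^2 - 35*g + (7*g - 3)*(9*g^2 - 2*g + 5) - 7)/(3*g^3 - g^2 + 5*g + 1)^2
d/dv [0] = 0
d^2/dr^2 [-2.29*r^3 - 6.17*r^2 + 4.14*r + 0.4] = -13.74*r - 12.34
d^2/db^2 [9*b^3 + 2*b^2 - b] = 54*b + 4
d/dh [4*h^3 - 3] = 12*h^2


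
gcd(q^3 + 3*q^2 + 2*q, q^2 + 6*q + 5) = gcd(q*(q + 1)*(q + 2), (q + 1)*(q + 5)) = q + 1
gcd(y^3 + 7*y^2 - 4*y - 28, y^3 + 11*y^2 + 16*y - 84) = y^2 + 5*y - 14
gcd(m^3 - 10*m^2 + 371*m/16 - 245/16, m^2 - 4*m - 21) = m - 7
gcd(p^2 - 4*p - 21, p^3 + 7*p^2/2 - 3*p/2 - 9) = p + 3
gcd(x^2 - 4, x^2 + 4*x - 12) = x - 2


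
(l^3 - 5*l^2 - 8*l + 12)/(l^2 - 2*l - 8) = (l^2 - 7*l + 6)/(l - 4)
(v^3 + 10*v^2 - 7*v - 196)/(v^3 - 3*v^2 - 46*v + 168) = (v + 7)/(v - 6)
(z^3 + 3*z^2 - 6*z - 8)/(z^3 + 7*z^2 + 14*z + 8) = (z - 2)/(z + 2)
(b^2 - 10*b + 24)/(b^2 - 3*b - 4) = (b - 6)/(b + 1)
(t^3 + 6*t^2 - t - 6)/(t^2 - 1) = t + 6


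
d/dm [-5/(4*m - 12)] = 5/(4*(m - 3)^2)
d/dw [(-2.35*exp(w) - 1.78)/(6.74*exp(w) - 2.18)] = 17.1202*exp(w)/(6.74*exp(w) - 2.18)^2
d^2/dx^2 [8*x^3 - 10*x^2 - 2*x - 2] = 48*x - 20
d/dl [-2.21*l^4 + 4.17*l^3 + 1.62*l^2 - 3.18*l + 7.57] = -8.84*l^3 + 12.51*l^2 + 3.24*l - 3.18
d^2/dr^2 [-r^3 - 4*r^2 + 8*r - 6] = -6*r - 8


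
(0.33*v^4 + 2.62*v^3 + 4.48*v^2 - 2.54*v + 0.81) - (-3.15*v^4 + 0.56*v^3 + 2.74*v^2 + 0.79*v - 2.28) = 3.48*v^4 + 2.06*v^3 + 1.74*v^2 - 3.33*v + 3.09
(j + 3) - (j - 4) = 7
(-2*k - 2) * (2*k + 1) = -4*k^2 - 6*k - 2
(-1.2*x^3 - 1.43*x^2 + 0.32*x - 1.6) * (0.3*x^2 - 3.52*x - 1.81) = -0.36*x^5 + 3.795*x^4 + 7.3016*x^3 + 0.9819*x^2 + 5.0528*x + 2.896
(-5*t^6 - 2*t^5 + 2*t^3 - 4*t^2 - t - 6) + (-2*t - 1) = -5*t^6 - 2*t^5 + 2*t^3 - 4*t^2 - 3*t - 7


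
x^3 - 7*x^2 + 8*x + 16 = (x - 4)^2*(x + 1)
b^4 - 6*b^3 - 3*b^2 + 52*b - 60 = (b - 5)*(b - 2)^2*(b + 3)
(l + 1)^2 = l^2 + 2*l + 1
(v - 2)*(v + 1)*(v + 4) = v^3 + 3*v^2 - 6*v - 8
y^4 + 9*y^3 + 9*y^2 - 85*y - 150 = (y - 3)*(y + 2)*(y + 5)^2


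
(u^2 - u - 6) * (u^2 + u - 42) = u^4 - 49*u^2 + 36*u + 252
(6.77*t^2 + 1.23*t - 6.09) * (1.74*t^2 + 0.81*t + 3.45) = 11.7798*t^4 + 7.6239*t^3 + 13.7562*t^2 - 0.6894*t - 21.0105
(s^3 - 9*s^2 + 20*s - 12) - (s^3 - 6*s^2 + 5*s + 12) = -3*s^2 + 15*s - 24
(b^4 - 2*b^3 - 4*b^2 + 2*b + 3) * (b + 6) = b^5 + 4*b^4 - 16*b^3 - 22*b^2 + 15*b + 18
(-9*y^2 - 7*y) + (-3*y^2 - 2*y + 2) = -12*y^2 - 9*y + 2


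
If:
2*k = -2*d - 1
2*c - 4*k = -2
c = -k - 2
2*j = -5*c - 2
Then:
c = -5/3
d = -1/6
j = 19/6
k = -1/3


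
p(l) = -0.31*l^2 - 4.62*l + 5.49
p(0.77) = 1.75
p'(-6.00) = -0.90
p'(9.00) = -10.20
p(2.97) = -10.97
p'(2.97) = -6.46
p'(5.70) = -8.15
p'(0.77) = -5.10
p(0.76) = 1.80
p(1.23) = -0.66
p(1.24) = -0.72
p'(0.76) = -5.09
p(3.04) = -11.42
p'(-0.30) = -4.43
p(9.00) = -61.20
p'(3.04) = -6.50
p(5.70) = -30.92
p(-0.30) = 6.85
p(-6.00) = 22.05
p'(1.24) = -5.39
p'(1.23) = -5.38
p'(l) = -0.62*l - 4.62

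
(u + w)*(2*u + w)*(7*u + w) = 14*u^3 + 23*u^2*w + 10*u*w^2 + w^3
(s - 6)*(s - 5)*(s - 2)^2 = s^4 - 15*s^3 + 78*s^2 - 164*s + 120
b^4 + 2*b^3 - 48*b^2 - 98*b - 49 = (b - 7)*(b + 1)^2*(b + 7)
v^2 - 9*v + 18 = (v - 6)*(v - 3)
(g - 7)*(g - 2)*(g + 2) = g^3 - 7*g^2 - 4*g + 28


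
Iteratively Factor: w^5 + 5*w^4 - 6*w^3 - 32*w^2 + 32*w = (w)*(w^4 + 5*w^3 - 6*w^2 - 32*w + 32) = w*(w + 4)*(w^3 + w^2 - 10*w + 8) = w*(w + 4)^2*(w^2 - 3*w + 2) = w*(w - 2)*(w + 4)^2*(w - 1)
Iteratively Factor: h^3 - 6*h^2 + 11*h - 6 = (h - 2)*(h^2 - 4*h + 3) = (h - 3)*(h - 2)*(h - 1)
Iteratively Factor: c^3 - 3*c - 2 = (c + 1)*(c^2 - c - 2) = (c + 1)^2*(c - 2)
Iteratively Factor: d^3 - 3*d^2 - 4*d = (d + 1)*(d^2 - 4*d) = d*(d + 1)*(d - 4)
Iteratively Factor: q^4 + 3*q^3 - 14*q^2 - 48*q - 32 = (q + 2)*(q^3 + q^2 - 16*q - 16) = (q + 2)*(q + 4)*(q^2 - 3*q - 4) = (q - 4)*(q + 2)*(q + 4)*(q + 1)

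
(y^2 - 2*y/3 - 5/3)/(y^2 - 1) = (y - 5/3)/(y - 1)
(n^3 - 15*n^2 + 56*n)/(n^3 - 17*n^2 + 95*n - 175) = n*(n - 8)/(n^2 - 10*n + 25)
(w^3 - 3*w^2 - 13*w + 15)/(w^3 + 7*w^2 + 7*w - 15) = (w - 5)/(w + 5)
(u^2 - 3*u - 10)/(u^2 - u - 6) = (u - 5)/(u - 3)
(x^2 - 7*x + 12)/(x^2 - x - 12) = (x - 3)/(x + 3)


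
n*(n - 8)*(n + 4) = n^3 - 4*n^2 - 32*n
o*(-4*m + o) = -4*m*o + o^2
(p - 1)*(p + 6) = p^2 + 5*p - 6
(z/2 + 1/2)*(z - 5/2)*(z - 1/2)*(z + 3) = z^4/2 + z^3/2 - 31*z^2/8 - 2*z + 15/8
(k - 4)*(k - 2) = k^2 - 6*k + 8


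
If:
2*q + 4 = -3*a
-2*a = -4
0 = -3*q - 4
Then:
No Solution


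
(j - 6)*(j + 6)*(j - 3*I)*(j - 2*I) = j^4 - 5*I*j^3 - 42*j^2 + 180*I*j + 216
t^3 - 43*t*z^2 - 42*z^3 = (t - 7*z)*(t + z)*(t + 6*z)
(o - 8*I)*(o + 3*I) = o^2 - 5*I*o + 24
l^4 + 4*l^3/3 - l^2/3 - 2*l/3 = l*(l - 2/3)*(l + 1)^2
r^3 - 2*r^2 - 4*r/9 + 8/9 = (r - 2)*(r - 2/3)*(r + 2/3)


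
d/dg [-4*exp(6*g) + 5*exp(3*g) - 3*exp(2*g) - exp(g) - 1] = (-24*exp(5*g) + 15*exp(2*g) - 6*exp(g) - 1)*exp(g)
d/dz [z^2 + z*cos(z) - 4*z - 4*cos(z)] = -z*sin(z) + 2*z + 4*sin(z) + cos(z) - 4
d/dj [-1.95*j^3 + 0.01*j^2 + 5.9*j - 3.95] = -5.85*j^2 + 0.02*j + 5.9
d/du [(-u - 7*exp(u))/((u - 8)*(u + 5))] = (-7*u^2*exp(u) + u^2 + 35*u*exp(u) + 259*exp(u) + 40)/(u^4 - 6*u^3 - 71*u^2 + 240*u + 1600)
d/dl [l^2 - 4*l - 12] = 2*l - 4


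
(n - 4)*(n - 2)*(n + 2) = n^3 - 4*n^2 - 4*n + 16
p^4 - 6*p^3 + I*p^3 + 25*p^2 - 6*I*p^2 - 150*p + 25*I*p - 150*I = (p - 6)*(p - 5*I)*(p + I)*(p + 5*I)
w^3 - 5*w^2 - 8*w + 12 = (w - 6)*(w - 1)*(w + 2)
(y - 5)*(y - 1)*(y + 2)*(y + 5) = y^4 + y^3 - 27*y^2 - 25*y + 50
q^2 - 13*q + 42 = (q - 7)*(q - 6)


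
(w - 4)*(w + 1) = w^2 - 3*w - 4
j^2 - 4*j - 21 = (j - 7)*(j + 3)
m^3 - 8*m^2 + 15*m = m*(m - 5)*(m - 3)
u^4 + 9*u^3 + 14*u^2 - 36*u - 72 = (u - 2)*(u + 2)*(u + 3)*(u + 6)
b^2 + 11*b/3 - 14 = (b - 7/3)*(b + 6)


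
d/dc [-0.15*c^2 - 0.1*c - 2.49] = -0.3*c - 0.1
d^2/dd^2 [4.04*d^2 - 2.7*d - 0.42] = 8.08000000000000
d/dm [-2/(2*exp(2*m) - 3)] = 8*exp(2*m)/(2*exp(2*m) - 3)^2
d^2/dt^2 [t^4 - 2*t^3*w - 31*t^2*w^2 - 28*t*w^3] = 12*t^2 - 12*t*w - 62*w^2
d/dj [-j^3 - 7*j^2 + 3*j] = -3*j^2 - 14*j + 3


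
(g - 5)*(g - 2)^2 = g^3 - 9*g^2 + 24*g - 20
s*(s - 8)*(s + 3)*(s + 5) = s^4 - 49*s^2 - 120*s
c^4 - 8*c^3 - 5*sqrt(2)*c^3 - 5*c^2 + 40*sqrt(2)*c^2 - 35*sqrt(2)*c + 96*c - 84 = (c - 7)*(c - 1)*(c - 6*sqrt(2))*(c + sqrt(2))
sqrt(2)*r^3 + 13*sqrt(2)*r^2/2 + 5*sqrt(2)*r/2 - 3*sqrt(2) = (r - 1/2)*(r + 6)*(sqrt(2)*r + sqrt(2))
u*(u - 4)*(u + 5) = u^3 + u^2 - 20*u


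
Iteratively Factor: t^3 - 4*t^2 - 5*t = (t + 1)*(t^2 - 5*t) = t*(t + 1)*(t - 5)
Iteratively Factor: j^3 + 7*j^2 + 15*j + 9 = (j + 3)*(j^2 + 4*j + 3) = (j + 1)*(j + 3)*(j + 3)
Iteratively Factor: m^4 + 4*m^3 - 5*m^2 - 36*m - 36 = (m + 2)*(m^3 + 2*m^2 - 9*m - 18) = (m + 2)*(m + 3)*(m^2 - m - 6) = (m - 3)*(m + 2)*(m + 3)*(m + 2)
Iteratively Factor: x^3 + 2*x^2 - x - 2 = (x + 1)*(x^2 + x - 2) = (x - 1)*(x + 1)*(x + 2)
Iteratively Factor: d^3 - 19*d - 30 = (d + 3)*(d^2 - 3*d - 10) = (d + 2)*(d + 3)*(d - 5)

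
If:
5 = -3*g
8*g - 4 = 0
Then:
No Solution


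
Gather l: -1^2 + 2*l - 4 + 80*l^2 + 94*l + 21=80*l^2 + 96*l + 16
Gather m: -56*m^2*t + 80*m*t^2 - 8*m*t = -56*m^2*t + m*(80*t^2 - 8*t)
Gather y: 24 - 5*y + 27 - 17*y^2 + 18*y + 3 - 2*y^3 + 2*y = -2*y^3 - 17*y^2 + 15*y + 54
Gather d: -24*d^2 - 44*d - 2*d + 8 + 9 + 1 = -24*d^2 - 46*d + 18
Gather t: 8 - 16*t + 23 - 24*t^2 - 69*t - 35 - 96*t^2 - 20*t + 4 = -120*t^2 - 105*t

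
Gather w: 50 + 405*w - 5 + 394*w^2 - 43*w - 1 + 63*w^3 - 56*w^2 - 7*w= 63*w^3 + 338*w^2 + 355*w + 44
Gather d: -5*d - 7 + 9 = 2 - 5*d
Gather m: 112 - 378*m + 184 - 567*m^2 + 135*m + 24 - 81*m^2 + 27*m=-648*m^2 - 216*m + 320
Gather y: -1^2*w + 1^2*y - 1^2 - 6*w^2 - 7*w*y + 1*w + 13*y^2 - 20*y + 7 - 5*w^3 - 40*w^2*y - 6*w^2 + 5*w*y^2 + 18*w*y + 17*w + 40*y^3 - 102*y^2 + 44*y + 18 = -5*w^3 - 12*w^2 + 17*w + 40*y^3 + y^2*(5*w - 89) + y*(-40*w^2 + 11*w + 25) + 24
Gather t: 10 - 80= -70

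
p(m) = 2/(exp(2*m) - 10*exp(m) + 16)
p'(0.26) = 0.86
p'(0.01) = 0.34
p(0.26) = 0.42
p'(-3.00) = 0.00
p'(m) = 2*(-2*exp(2*m) + 10*exp(m))/(exp(2*m) - 10*exp(m) + 16)^2 = 4*(5 - exp(m))*exp(m)/(exp(2*m) - 10*exp(m) + 16)^2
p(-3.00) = 0.13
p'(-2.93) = 0.00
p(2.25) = 0.18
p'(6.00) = 0.00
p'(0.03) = 0.36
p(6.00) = 0.00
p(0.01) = 0.29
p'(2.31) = -0.73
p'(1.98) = -4.12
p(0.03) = 0.30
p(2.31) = 0.12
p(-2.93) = 0.13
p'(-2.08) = 0.01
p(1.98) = -0.50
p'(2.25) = -1.37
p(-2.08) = 0.14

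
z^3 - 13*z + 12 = (z - 3)*(z - 1)*(z + 4)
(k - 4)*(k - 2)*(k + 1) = k^3 - 5*k^2 + 2*k + 8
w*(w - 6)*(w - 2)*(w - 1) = w^4 - 9*w^3 + 20*w^2 - 12*w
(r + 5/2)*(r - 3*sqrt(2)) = r^2 - 3*sqrt(2)*r + 5*r/2 - 15*sqrt(2)/2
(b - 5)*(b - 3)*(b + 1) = b^3 - 7*b^2 + 7*b + 15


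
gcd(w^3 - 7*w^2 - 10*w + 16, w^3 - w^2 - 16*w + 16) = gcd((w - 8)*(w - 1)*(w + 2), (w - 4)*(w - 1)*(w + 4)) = w - 1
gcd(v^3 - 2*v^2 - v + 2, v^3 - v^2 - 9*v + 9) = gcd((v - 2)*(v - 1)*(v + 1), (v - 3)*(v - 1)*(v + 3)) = v - 1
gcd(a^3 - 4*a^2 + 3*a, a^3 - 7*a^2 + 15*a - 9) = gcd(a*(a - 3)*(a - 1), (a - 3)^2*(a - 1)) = a^2 - 4*a + 3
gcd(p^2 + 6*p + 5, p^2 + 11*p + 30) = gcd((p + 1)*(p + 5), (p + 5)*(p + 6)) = p + 5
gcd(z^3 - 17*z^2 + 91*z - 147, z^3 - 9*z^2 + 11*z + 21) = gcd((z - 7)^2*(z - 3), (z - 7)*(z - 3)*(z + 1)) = z^2 - 10*z + 21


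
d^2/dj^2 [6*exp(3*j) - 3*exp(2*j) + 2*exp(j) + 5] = (54*exp(2*j) - 12*exp(j) + 2)*exp(j)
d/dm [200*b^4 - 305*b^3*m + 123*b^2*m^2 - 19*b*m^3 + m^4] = -305*b^3 + 246*b^2*m - 57*b*m^2 + 4*m^3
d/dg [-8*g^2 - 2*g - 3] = -16*g - 2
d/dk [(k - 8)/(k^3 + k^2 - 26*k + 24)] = (k^3 + k^2 - 26*k - (k - 8)*(3*k^2 + 2*k - 26) + 24)/(k^3 + k^2 - 26*k + 24)^2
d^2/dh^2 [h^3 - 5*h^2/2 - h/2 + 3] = 6*h - 5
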